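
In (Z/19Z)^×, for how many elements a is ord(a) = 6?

φ(19) = 19 − 1 = 18 = 2 · 3^2.
(Z/19Z)^× is cyclic (|G| = 18); a cyclic group of order m has exactly φ(d) elements of each order d | m, and none otherwise.
6 = 2 · 3 divides 18, and φ(6) = 2.

2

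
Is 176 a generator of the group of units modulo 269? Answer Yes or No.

φ(269) = 269 − 1 = 268 = 2^2 · 67.
An element g generates (Z/269Z)^× iff g^(268/q) ≢ 1 (mod 269) for each prime q ∈ {2, 67}.
176^134 ≡ 1 (mod 269)  [q = 2: ≡ 1 ✗]
176^4 ≡ 67 (mod 269)  [q = 67: ≢ 1 ✓]
The check at q = 2 fails, so 176 generates a proper subgroup.

No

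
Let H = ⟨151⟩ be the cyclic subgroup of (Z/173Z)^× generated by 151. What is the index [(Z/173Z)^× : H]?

2

ord(151) | φ(173) = 173 − 1 = 172 = 2^2 · 43.
Divisors of 172: 1, 2, 4, 43, 86, 172.
Test each divisor d:
151^1 ≡ 151 (mod 173)
151^2 ≡ 138 (mod 173)
151^4 ≡ 14 (mod 173)
151^43 ≡ 172 (mod 173)
151^86 ≡ 1 (mod 173) ✓
Thus |⟨151⟩| = ord(151) = 86.
Index = |(Z/173Z)^×| / |⟨151⟩| = 172 / 86 = 2.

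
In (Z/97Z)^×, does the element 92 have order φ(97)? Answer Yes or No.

Yes

φ(97) = 97 − 1 = 96 = 2^5 · 3.
92 is a primitive root mod 97 iff 92^(φ(97)/q) ≢ 1 for every prime q | φ(97), i.e. q ∈ {2, 3}.
92^48 ≡ 96 (mod 97)  [q = 2: ≢ 1 ✓]
92^32 ≡ 35 (mod 97)  [q = 3: ≢ 1 ✓]
Every test exponent gives a nontrivial residue, hence 92 generates the full group.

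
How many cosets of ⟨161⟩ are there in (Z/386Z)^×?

Since 161 ∈ (Z/386Z)^×, its order divides φ(386) = φ(2)·φ(193) = 1·192 = 192 = 2^6 · 3.
Divisors of 192: 1, 2, 3, 4, 6, 8, 12, 16, 24, 32, 48, 64, 96, 192.
Evaluate successive powers at the divisors of 192:
161^1 ≡ 161 (mod 386)
161^2 ≡ 59 (mod 386)
161^3 ≡ 235 (mod 386)
161^4 ≡ 7 (mod 386)
161^6 ≡ 27 (mod 386)
161^8 ≡ 49 (mod 386)
161^12 ≡ 343 (mod 386)
161^16 ≡ 85 (mod 386)
161^24 ≡ 305 (mod 386)
161^32 ≡ 277 (mod 386)
161^48 ≡ 385 (mod 386)
161^64 ≡ 301 (mod 386)
161^96 ≡ 1 (mod 386) ✓
So ord_386(161) = 96, hence |⟨161⟩| = 96.
The index is φ(386) / ord(161) = 192 / 96 = 2.

2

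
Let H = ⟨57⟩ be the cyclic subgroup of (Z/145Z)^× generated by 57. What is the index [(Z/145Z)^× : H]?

28

ord(57) | φ(145) = φ(5·29) = (5−1)·(29−1) = 4·28 = 112 = 2^4 · 7.
Divisors of 112: 1, 2, 4, 7, 8, 14, 16, 28, 56, 112.
Compute 57^d (mod 145) for the divisors d until we hit 1:
57^1 ≡ 57 (mod 145)
57^2 ≡ 59 (mod 145)
57^4 ≡ 1 (mod 145) ✓
Thus |⟨57⟩| = ord(57) = 4.
[(Z/145Z)^× : ⟨57⟩] = 112/4 = 28.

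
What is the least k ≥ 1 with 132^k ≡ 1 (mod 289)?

68

ord(132) | φ(289) = φ(17^2) = 17·(17−1) = 272 = 2^4 · 17.
Divisors of 272: 1, 2, 4, 8, 16, 17, 34, 68, 136, 272.
Check 132^d mod 289 for each divisor in increasing order:
132^1 ≡ 132 (mod 289)
132^2 ≡ 84 (mod 289)
132^4 ≡ 120 (mod 289)
132^8 ≡ 239 (mod 289)
132^16 ≡ 188 (mod 289)
132^17 ≡ 251 (mod 289)
132^34 ≡ 288 (mod 289)
132^68 ≡ 1 (mod 289) ✓
The smallest such exponent is 68, so the order of 132 is 68.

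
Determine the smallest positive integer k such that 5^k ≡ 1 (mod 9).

6

The order of 5 must divide φ(9) = φ(3^2) = 3·(3−1) = 6 = 2 · 3.
Divisors of 6: 1, 2, 3, 6.
Check 5^d mod 9 for each divisor in increasing order:
5^1 ≡ 5 (mod 9)
5^2 ≡ 7 (mod 9)
5^3 ≡ 8 (mod 9)
5^6 ≡ 1 (mod 9) ✓
Hence ord(5) = 6.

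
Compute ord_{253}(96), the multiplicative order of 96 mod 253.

Since 96 ∈ (Z/253Z)^×, its order divides φ(253) = φ(11·23) = (11−1)·(23−1) = 10·22 = 220 = 2^2 · 5 · 11.
Divisors of 220: 1, 2, 4, 5, 10, 11, 20, 22, 44, 55, 110, 220.
Compute 96^d (mod 253) for the divisors d until we hit 1:
96^1 ≡ 96
96^2 ≡ 108
96^4 ≡ 26
96^5 ≡ 219
96^10 ≡ 144
96^11 ≡ 162
96^20 ≡ 243
96^22 ≡ 185
96^44 ≡ 70
96^55 ≡ 208
96^110 ≡ 1
Hence ord(96) = 110.

110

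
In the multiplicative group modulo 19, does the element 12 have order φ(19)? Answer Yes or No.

No

φ(19) = 19 − 1 = 18 = 2 · 3^2.
An element g generates (Z/19Z)^× iff g^(18/q) ≢ 1 (mod 19) for each prime q ∈ {2, 3}.
12^9 ≡ 18 (mod 19)  [q = 2: ≢ 1 ✓]
12^6 ≡ 1 (mod 19)  [q = 3: ≡ 1 ✗]
The check at q = 3 fails, so 12 generates a proper subgroup.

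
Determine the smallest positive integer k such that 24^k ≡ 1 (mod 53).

13

By Lagrange's theorem, ord_53(24) divides φ(53) = 53 − 1 = 52 = 2^2 · 13.
Divisors of 52: 1, 2, 4, 13, 26, 52.
Check 24^d mod 53 for each divisor in increasing order:
24^1 ≡ 24
24^2 ≡ 46
24^4 ≡ 49
24^13 ≡ 1
So ord_53(24) = 13.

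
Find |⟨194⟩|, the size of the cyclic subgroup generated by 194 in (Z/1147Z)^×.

45

By Lagrange's theorem, ord_1147(194) divides φ(1147) = φ(31·37) = (31−1)·(37−1) = 30·36 = 1080 = 2^3 · 3^3 · 5.
Divisors of 1080: 1, 2, 3, 4, 5, 6, 8, 9, 10, 12, 15, 18, 20, 24, 27, 30, 36, 40, 45, 54, 60, 72, 90, 108, 120, 135, 180, 216, 270, 360, 540, 1080.
Check 194^d mod 1147 for each divisor in increasing order:
194^1 ≡ 194
194^2 ≡ 932
194^3 ≡ 729
194^4 ≡ 345
194^5 ≡ 404
194^6 ≡ 380
194^8 ≡ 884
194^9 ≡ 593
194^10 ≡ 342
194^12 ≡ 1025
194^15 ≡ 528
194^18 ≡ 667
194^20 ≡ 1117
194^24 ≡ 1120
194^27 ≡ 963
194^30 ≡ 63
194^36 ≡ 1000
194^40 ≡ 900
194^45 ≡ 1
Therefore the multiplicative order of 194 modulo 1147 is 45.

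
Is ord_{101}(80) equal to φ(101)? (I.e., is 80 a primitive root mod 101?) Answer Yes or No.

φ(101) = 101 − 1 = 100 = 2^2 · 5^2.
An element g generates (Z/101Z)^× iff g^(100/q) ≢ 1 (mod 101) for each prime q ∈ {2, 5}.
80^50 ≡ 1 (mod 101)  [q = 2: ≡ 1 ✗]
80^20 ≡ 87 (mod 101)  [q = 5: ≢ 1 ✓]
80^50 ≡ 1 shows ord(80) | 50, strictly less than φ(101); not a primitive root.

No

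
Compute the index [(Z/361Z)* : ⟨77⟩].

18

The order of 77 must divide φ(361) = φ(19^2) = 19·(19−1) = 342 = 2 · 3^2 · 19.
Divisors of 342: 1, 2, 3, 6, 9, 18, 19, 38, 57, 114, 171, 342.
Compute 77^d (mod 361) for the divisors d until we hit 1:
77^1 ≡ 77 (mod 361)
77^2 ≡ 153 (mod 361)
77^3 ≡ 229 (mod 361)
77^6 ≡ 96 (mod 361)
77^9 ≡ 324 (mod 361)
77^18 ≡ 286 (mod 361)
77^19 ≡ 1 (mod 361) ✓
The order of 77 is 19, so the subgroup it generates has 19 elements.
Index = |(Z/361Z)^×| / |⟨77⟩| = 342 / 19 = 18.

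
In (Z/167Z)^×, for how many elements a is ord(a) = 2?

1

φ(167) = 167 − 1 = 166 = 2 · 83.
Since (Z/167Z)^× is cyclic of order 166, the number of elements of order d is φ(d) when d | 166 and 0 otherwise.
2 | 166, and φ(2) = 2 − 1 = 1.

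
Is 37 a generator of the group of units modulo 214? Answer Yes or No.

No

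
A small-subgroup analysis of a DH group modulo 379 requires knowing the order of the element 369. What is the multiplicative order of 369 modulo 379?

189

The order of 369 must divide φ(379) = 379 − 1 = 378 = 2 · 3^3 · 7.
Divisors of 378: 1, 2, 3, 6, 7, 9, 14, 18, 21, 27, 42, 54, 63, 126, 189, 378.
Test each divisor d:
369^1 ≡ 369
369^2 ≡ 100
369^3 ≡ 137
369^6 ≡ 198
369^7 ≡ 294
369^9 ≡ 217
369^14 ≡ 24
369^18 ≡ 93
369^21 ≡ 234
369^27 ≡ 94
369^42 ≡ 180
369^54 ≡ 119
369^63 ≡ 51
369^126 ≡ 327
369^189 ≡ 1
So ord_379(369) = 189.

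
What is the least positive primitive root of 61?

φ(61) = 61 − 1 = 60 = 2^2 · 3 · 5.
g is a primitive root iff g^(60/q) ≢ 1 (mod 61) for each prime q ∈ {2, 3, 5}.
g = 2: 2^30 ≡ 60; 2^20 ≡ 47; 2^12 ≡ 9 — none is 1, so 2 is a primitive root.
So 2 is the smallest generator of (Z/61Z)^×.

2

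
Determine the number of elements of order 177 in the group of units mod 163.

φ(163) = 163 − 1 = 162 = 2 · 3^4.
Since (Z/163Z)^× is cyclic of order 162, the number of elements of order d is φ(d) when d | 162 and 0 otherwise.
177 does not divide 162, so no element of (Z/163Z)^× has order 177.

0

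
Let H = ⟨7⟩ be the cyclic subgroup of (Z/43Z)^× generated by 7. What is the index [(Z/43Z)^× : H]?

The order of 7 must divide φ(43) = 43 − 1 = 42 = 2 · 3 · 7.
Divisors of 42: 1, 2, 3, 6, 7, 14, 21, 42.
Evaluate successive powers at the divisors of 42:
7^1 ≡ 7 (mod 43)
7^2 ≡ 6 (mod 43)
7^3 ≡ 42 (mod 43)
7^6 ≡ 1 (mod 43) ✓
So ord_43(7) = 6, hence |⟨7⟩| = 6.
Index = |(Z/43Z)^×| / |⟨7⟩| = 42 / 6 = 7.

7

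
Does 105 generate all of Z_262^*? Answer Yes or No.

φ(262) = φ(2)·φ(131) = 1·130 = 130 = 2 · 5 · 13.
Test 105^(130/q) mod 262 for each prime factor q of 130:
105^65 ≡ 1 (mod 262)  [q = 2: ≡ 1 ✗]
105^26 ≡ 89 (mod 262)  [q = 5: ≢ 1 ✓]
105^10 ≡ 45 (mod 262)  [q = 13: ≢ 1 ✓]
105^65 ≡ 1 shows ord(105) | 65, strictly less than φ(262); not a primitive root.

No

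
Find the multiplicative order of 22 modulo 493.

By Lagrange's theorem, ord_493(22) divides φ(493) = φ(17·29) = (17−1)·(29−1) = 16·28 = 448 = 2^6 · 7.
Divisors of 448: 1, 2, 4, 7, 8, 14, 16, 28, 32, 56, 64, 112, 224, 448.
Compute 22^d (mod 493) for the divisors d until we hit 1:
22^1 ≡ 22 (mod 493)
22^2 ≡ 484 (mod 493)
22^4 ≡ 81 (mod 493)
22^7 ≡ 231 (mod 493)
22^8 ≡ 152 (mod 493)
22^14 ≡ 117 (mod 493)
22^16 ≡ 426 (mod 493)
22^28 ≡ 378 (mod 493)
22^32 ≡ 52 (mod 493)
22^56 ≡ 407 (mod 493)
22^64 ≡ 239 (mod 493)
22^112 ≡ 1 (mod 493) ✓
Hence ord(22) = 112.

112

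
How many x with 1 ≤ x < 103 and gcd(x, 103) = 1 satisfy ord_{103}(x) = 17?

16

φ(103) = 103 − 1 = 102 = 2 · 3 · 17.
Since (Z/103Z)^× is cyclic of order 102, the number of elements of order d is φ(d) when d | 102 and 0 otherwise.
17 | 102, and φ(17) = 17 − 1 = 16.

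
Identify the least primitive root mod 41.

6

φ(41) = 41 − 1 = 40 = 2^3 · 5.
g is a primitive root iff g^(40/q) ≢ 1 (mod 41) for each prime q ∈ {2, 5}.
g = 2: 2^20 ≡ 1 — hits 1, so not a primitive root.
g = 3: 3^20 ≡ 40; 3^8 ≡ 1 — hits 1, so not a primitive root.
g = 4: 4^20 ≡ 1 — hits 1, so not a primitive root.
g = 5: 5^20 ≡ 1 — hits 1, so not a primitive root.
g = 6: 6^20 ≡ 40; 6^8 ≡ 10 — none is 1, so 6 is a primitive root.
The smallest primitive root modulo 41 is 6.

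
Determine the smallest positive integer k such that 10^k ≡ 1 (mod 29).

ord(10) | φ(29) = 29 − 1 = 28 = 2^2 · 7.
Divisors of 28: 1, 2, 4, 7, 14, 28.
Test each divisor d:
10^1 ≡ 10
10^2 ≡ 13
10^4 ≡ 24
10^7 ≡ 17
10^14 ≡ 28
10^28 ≡ 1
The smallest such exponent is 28, so the order of 10 is 28.

28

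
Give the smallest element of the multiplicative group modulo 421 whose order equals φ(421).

2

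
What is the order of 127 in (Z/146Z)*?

36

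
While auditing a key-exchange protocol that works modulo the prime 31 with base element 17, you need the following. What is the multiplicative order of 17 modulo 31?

Since 17 ∈ (Z/31Z)^×, its order divides φ(31) = 31 − 1 = 30 = 2 · 3 · 5.
Divisors of 30: 1, 2, 3, 5, 6, 10, 15, 30.
Compute 17^d (mod 31) for the divisors d until we hit 1:
17^1 ≡ 17 (mod 31)
17^2 ≡ 10 (mod 31)
17^3 ≡ 15 (mod 31)
17^5 ≡ 26 (mod 31)
17^6 ≡ 8 (mod 31)
17^10 ≡ 25 (mod 31)
17^15 ≡ 30 (mod 31)
17^30 ≡ 1 (mod 31) ✓
The smallest such exponent is 30, so the order of 17 is 30.

30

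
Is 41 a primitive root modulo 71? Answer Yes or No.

No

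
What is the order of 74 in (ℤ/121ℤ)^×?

The order of 74 must divide φ(121) = φ(11^2) = 11·(11−1) = 110 = 2 · 5 · 11.
Divisors of 110: 1, 2, 5, 10, 11, 22, 55, 110.
Evaluate successive powers at the divisors of 110:
74^1 ≡ 74
74^2 ≡ 31
74^5 ≡ 87
74^10 ≡ 67
74^11 ≡ 118
74^22 ≡ 9
74^55 ≡ 120
74^110 ≡ 1
The smallest such exponent is 110, so the order of 74 is 110.

110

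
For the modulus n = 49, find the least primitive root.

φ(49) = φ(7^2) = 7·(7−1) = 42 = 2 · 3 · 7.
g is a primitive root iff g^(42/q) ≢ 1 (mod 49) for each prime q ∈ {2, 3, 7}.
g = 2: 2^21 ≡ 1 — hits 1, so not a primitive root.
g = 3: 3^21 ≡ 48; 3^14 ≡ 30; 3^6 ≡ 43 — none is 1, so 3 is a primitive root.
The smallest primitive root modulo 49 is 3.

3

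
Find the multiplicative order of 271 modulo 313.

104

ord(271) | φ(313) = 313 − 1 = 312 = 2^3 · 3 · 13.
Divisors of 312: 1, 2, 3, 4, 6, 8, 12, 13, 24, 26, 39, 52, 78, 104, 156, 312.
Check 271^d mod 313 for each divisor in increasing order:
271^1 ≡ 271 (mod 313)
271^2 ≡ 199 (mod 313)
271^3 ≡ 93 (mod 313)
271^4 ≡ 163 (mod 313)
271^6 ≡ 198 (mod 313)
271^8 ≡ 277 (mod 313)
271^12 ≡ 79 (mod 313)
271^13 ≡ 125 (mod 313)
271^24 ≡ 294 (mod 313)
271^26 ≡ 288 (mod 313)
271^39 ≡ 5 (mod 313)
271^52 ≡ 312 (mod 313)
271^78 ≡ 25 (mod 313)
271^104 ≡ 1 (mod 313) ✓
So ord_313(271) = 104.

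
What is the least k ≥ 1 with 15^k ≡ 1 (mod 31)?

10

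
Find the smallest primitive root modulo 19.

2

φ(19) = 19 − 1 = 18 = 2 · 3^2.
g is a primitive root iff g^(18/q) ≢ 1 (mod 19) for each prime q ∈ {2, 3}.
g = 2: 2^9 ≡ 18; 2^6 ≡ 7 — none is 1, so 2 is a primitive root.
The smallest primitive root modulo 19 is 2.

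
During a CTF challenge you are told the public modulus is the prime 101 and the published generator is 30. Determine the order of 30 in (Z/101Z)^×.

50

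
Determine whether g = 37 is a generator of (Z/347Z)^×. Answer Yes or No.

φ(347) = 347 − 1 = 346 = 2 · 173.
An element g generates (Z/347Z)^× iff g^(346/q) ≢ 1 (mod 347) for each prime q ∈ {2, 173}.
37^173 ≡ 346 (mod 347)  [q = 2: ≢ 1 ✓]
37^2 ≡ 328 (mod 347)  [q = 173: ≢ 1 ✓]
None equal 1, so ord_347(37) = 346: 37 is a primitive root.

Yes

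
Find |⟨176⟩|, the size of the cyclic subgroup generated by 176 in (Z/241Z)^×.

Since 176 ∈ (Z/241Z)^×, its order divides φ(241) = 241 − 1 = 240 = 2^4 · 3 · 5.
Divisors of 240: 1, 2, 3, 4, 5, 6, 8, 10, 12, 15, 16, 20, 24, 30, 40, 48, 60, 80, 120, 240.
Test each divisor d:
176^1 ≡ 176 (mod 241)
176^2 ≡ 128 (mod 241)
176^3 ≡ 115 (mod 241)
176^4 ≡ 237 (mod 241)
176^5 ≡ 19 (mod 241)
176^6 ≡ 211 (mod 241)
176^8 ≡ 16 (mod 241)
176^10 ≡ 120 (mod 241)
176^12 ≡ 177 (mod 241)
176^15 ≡ 111 (mod 241)
176^16 ≡ 15 (mod 241)
176^20 ≡ 181 (mod 241)
176^24 ≡ 240 (mod 241)
176^30 ≡ 30 (mod 241)
176^40 ≡ 226 (mod 241)
176^48 ≡ 1 (mod 241) ✓
So ord_241(176) = 48.

48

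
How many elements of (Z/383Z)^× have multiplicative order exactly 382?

φ(383) = 383 − 1 = 382 = 2 · 191.
(Z/383Z)^× is cyclic (|G| = 382); a cyclic group of order m has exactly φ(d) elements of each order d | m, and none otherwise.
382 = 2 · 191 divides 382, and φ(382) = 190.

190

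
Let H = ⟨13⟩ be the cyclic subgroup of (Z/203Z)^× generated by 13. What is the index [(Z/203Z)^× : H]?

12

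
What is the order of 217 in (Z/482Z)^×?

Since 217 ∈ (Z/482Z)^×, its order divides φ(482) = φ(2)·φ(241) = 1·240 = 240 = 2^4 · 3 · 5.
Divisors of 240: 1, 2, 3, 4, 5, 6, 8, 10, 12, 15, 16, 20, 24, 30, 40, 48, 60, 80, 120, 240.
Evaluate successive powers at the divisors of 240:
217^1 ≡ 217 (mod 482)
217^2 ≡ 335 (mod 482)
217^3 ≡ 395 (mod 482)
217^4 ≡ 401 (mod 482)
217^5 ≡ 257 (mod 482)
217^6 ≡ 339 (mod 482)
217^8 ≡ 295 (mod 482)
217^10 ≡ 15 (mod 482)
217^12 ≡ 205 (mod 482)
217^15 ≡ 481 (mod 482)
217^16 ≡ 265 (mod 482)
217^20 ≡ 225 (mod 482)
217^24 ≡ 91 (mod 482)
217^30 ≡ 1 (mod 482) ✓
Therefore the multiplicative order of 217 modulo 482 is 30.

30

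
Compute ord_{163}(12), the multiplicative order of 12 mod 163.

By Lagrange's theorem, ord_163(12) divides φ(163) = 163 − 1 = 162 = 2 · 3^4.
Divisors of 162: 1, 2, 3, 6, 9, 18, 27, 54, 81, 162.
Compute 12^d (mod 163) for the divisors d until we hit 1:
12^1 ≡ 12 (mod 163)
12^2 ≡ 144 (mod 163)
12^3 ≡ 98 (mod 163)
12^6 ≡ 150 (mod 163)
12^9 ≡ 30 (mod 163)
12^18 ≡ 85 (mod 163)
12^27 ≡ 105 (mod 163)
12^54 ≡ 104 (mod 163)
12^81 ≡ 162 (mod 163)
12^162 ≡ 1 (mod 163) ✓
The smallest such exponent is 162, so the order of 12 is 162.

162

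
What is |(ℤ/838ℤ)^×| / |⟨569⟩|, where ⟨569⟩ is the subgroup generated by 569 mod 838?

Since 569 ∈ (Z/838Z)^×, its order divides φ(838) = φ(2)·φ(419) = 1·418 = 418 = 2 · 11 · 19.
Divisors of 418: 1, 2, 11, 19, 22, 38, 209, 418.
Check 569^d mod 838 for each divisor in increasing order:
569^1 ≡ 569 (mod 838)
569^2 ≡ 293 (mod 838)
569^11 ≡ 731 (mod 838)
569^19 ≡ 267 (mod 838)
569^22 ≡ 555 (mod 838)
569^38 ≡ 59 (mod 838)
569^209 ≡ 837 (mod 838)
569^418 ≡ 1 (mod 838) ✓
So ord_838(569) = 418, hence |⟨569⟩| = 418.
The index is φ(838) / ord(569) = 418 / 418 = 1.

1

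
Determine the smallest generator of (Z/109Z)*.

6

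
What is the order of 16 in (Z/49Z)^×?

ord(16) | φ(49) = φ(7^2) = 7·(7−1) = 42 = 2 · 3 · 7.
Divisors of 42: 1, 2, 3, 6, 7, 14, 21, 42.
Test each divisor d:
16^1 ≡ 16 (mod 49)
16^2 ≡ 11 (mod 49)
16^3 ≡ 29 (mod 49)
16^6 ≡ 8 (mod 49)
16^7 ≡ 30 (mod 49)
16^14 ≡ 18 (mod 49)
16^21 ≡ 1 (mod 49) ✓
Hence ord(16) = 21.

21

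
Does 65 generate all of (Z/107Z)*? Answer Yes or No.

Yes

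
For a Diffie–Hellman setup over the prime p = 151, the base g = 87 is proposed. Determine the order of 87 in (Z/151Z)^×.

Since 87 ∈ (Z/151Z)^×, its order divides φ(151) = 151 − 1 = 150 = 2 · 3 · 5^2.
Divisors of 150: 1, 2, 3, 5, 6, 10, 15, 25, 30, 50, 75, 150.
Compute 87^d (mod 151) for the divisors d until we hit 1:
87^1 ≡ 87 (mod 151)
87^2 ≡ 19 (mod 151)
87^3 ≡ 143 (mod 151)
87^5 ≡ 150 (mod 151)
87^6 ≡ 64 (mod 151)
87^10 ≡ 1 (mod 151) ✓
So ord_151(87) = 10.

10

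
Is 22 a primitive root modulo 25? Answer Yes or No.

Yes

φ(25) = φ(5^2) = 5·(5−1) = 20 = 2^2 · 5.
It suffices to check that the order of 22 is not a proper divisor of 20: compute 22^(20/q) for q ∈ {2, 5}.
22^10 ≡ 24 (mod 25)  [q = 2: ≢ 1 ✓]
22^4 ≡ 6 (mod 25)  [q = 5: ≢ 1 ✓]
Every test exponent gives a nontrivial residue, hence 22 generates the full group.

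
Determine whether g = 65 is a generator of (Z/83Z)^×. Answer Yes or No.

φ(83) = 83 − 1 = 82 = 2 · 41.
It suffices to check that the order of 65 is not a proper divisor of 82: compute 65^(82/q) for q ∈ {2, 41}.
65^41 ≡ 1 (mod 83)  [q = 2: ≡ 1 ✗]
65^2 ≡ 75 (mod 83)  [q = 41: ≢ 1 ✓]
The check at q = 2 fails, so 65 generates a proper subgroup.

No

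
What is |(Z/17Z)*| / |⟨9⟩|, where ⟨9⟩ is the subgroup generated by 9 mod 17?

Since 9 ∈ (Z/17Z)^×, its order divides φ(17) = 17 − 1 = 16 = 2^4.
Divisors of 16: 1, 2, 4, 8, 16.
Evaluate successive powers at the divisors of 16:
9^1 ≡ 9 (mod 17)
9^2 ≡ 13 (mod 17)
9^4 ≡ 16 (mod 17)
9^8 ≡ 1 (mod 17) ✓
Thus |⟨9⟩| = ord(9) = 8.
The index is φ(17) / ord(9) = 16 / 8 = 2.

2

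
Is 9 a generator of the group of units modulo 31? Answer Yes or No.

φ(31) = 31 − 1 = 30 = 2 · 3 · 5.
An element g generates (Z/31Z)^× iff g^(30/q) ≢ 1 (mod 31) for each prime q ∈ {2, 3, 5}.
9^15 ≡ 1 (mod 31)  [q = 2: ≡ 1 ✗]
9^10 ≡ 5 (mod 31)  [q = 3: ≢ 1 ✓]
9^6 ≡ 8 (mod 31)  [q = 5: ≢ 1 ✓]
The check at q = 2 fails, so 9 generates a proper subgroup.

No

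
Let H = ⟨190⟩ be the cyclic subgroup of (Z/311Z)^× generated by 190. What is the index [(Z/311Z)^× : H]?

Since 190 ∈ (Z/311Z)^×, its order divides φ(311) = 311 − 1 = 310 = 2 · 5 · 31.
Divisors of 310: 1, 2, 5, 10, 31, 62, 155, 310.
Check 190^d mod 311 for each divisor in increasing order:
190^1 ≡ 190 (mod 311)
190^2 ≡ 24 (mod 311)
190^5 ≡ 279 (mod 311)
190^10 ≡ 91 (mod 311)
190^31 ≡ 310 (mod 311)
190^62 ≡ 1 (mod 311) ✓
The order of 190 is 62, so the subgroup it generates has 62 elements.
Index = |(Z/311Z)^×| / |⟨190⟩| = 310 / 62 = 5.

5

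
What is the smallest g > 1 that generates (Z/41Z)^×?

6

φ(41) = 41 − 1 = 40 = 2^3 · 5.
Test candidates g = 2, 3, … against the prime factors q ∈ {2, 5} of φ(41): g is a generator iff g^(40/q) ≢ 1 for every such q.
g = 2: 2^20 ≡ 1 — hits 1, so not a primitive root.
g = 3: 3^20 ≡ 40; 3^8 ≡ 1 — hits 1, so not a primitive root.
g = 4: 4^20 ≡ 1 — hits 1, so not a primitive root.
g = 5: 5^20 ≡ 1 — hits 1, so not a primitive root.
g = 6: 6^20 ≡ 40; 6^8 ≡ 10 — none is 1, so 6 is a primitive root.
So 6 is the smallest generator of (Z/41Z)^×.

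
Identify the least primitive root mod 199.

3

φ(199) = 199 − 1 = 198 = 2 · 3^2 · 11.
g is a primitive root iff g^(198/q) ≢ 1 (mod 199) for each prime q ∈ {2, 3, 11}.
g = 2: 2^99 ≡ 1 — hits 1, so not a primitive root.
g = 3: 3^99 ≡ 198; 3^66 ≡ 106; 3^18 ≡ 125 — none is 1, so 3 is a primitive root.
So 3 is the smallest generator of (Z/199Z)^×.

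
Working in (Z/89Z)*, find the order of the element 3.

Since 3 ∈ (Z/89Z)^×, its order divides φ(89) = 89 − 1 = 88 = 2^3 · 11.
Divisors of 88: 1, 2, 4, 8, 11, 22, 44, 88.
Compute 3^d (mod 89) for the divisors d until we hit 1:
3^1 ≡ 3
3^2 ≡ 9
3^4 ≡ 81
3^8 ≡ 64
3^11 ≡ 37
3^22 ≡ 34
3^44 ≡ 88
3^88 ≡ 1
So ord_89(3) = 88.

88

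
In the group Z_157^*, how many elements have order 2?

1

φ(157) = 157 − 1 = 156 = 2^2 · 3 · 13.
Since (Z/157Z)^× is cyclic of order 156, the number of elements of order d is φ(d) when d | 156 and 0 otherwise.
2 | 156, and φ(2) = 2 − 1 = 1.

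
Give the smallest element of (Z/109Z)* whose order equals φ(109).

φ(109) = 109 − 1 = 108 = 2^2 · 3^3.
g is a primitive root iff g^(108/q) ≢ 1 (mod 109) for each prime q ∈ {2, 3}.
g = 2: 2^54 ≡ 108; 2^36 ≡ 1 — hits 1, so not a primitive root.
g = 3: 3^54 ≡ 1 — hits 1, so not a primitive root.
g = 4: 4^54 ≡ 1 — hits 1, so not a primitive root.
g = 5: 5^54 ≡ 1 — hits 1, so not a primitive root.
g = 6: 6^54 ≡ 108; 6^36 ≡ 63 — none is 1, so 6 is a primitive root.
Hence the least primitive root of 109 is 6.

6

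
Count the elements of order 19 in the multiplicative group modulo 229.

φ(229) = 229 − 1 = 228 = 2^2 · 3 · 19.
(Z/229Z)^× is cyclic (|G| = 228); a cyclic group of order m has exactly φ(d) elements of each order d | m, and none otherwise.
19 | 228, and φ(19) = 19 − 1 = 18.

18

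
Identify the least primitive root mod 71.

7

φ(71) = 71 − 1 = 70 = 2 · 5 · 7.
Test candidates g = 2, 3, … against the prime factors q ∈ {2, 5, 7} of φ(71): g is a generator iff g^(70/q) ≢ 1 for every such q.
g = 2: 2^35 ≡ 1 — hits 1, so not a primitive root.
g = 3: 3^35 ≡ 1 — hits 1, so not a primitive root.
g = 4: 4^35 ≡ 1 — hits 1, so not a primitive root.
g = 5: 5^35 ≡ 1 — hits 1, so not a primitive root.
g = 6: 6^35 ≡ 1 — hits 1, so not a primitive root.
g = 7: 7^35 ≡ 70; 7^14 ≡ 54; 7^10 ≡ 45 — none is 1, so 7 is a primitive root.
Hence the least primitive root of 71 is 7.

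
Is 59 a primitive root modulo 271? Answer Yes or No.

Yes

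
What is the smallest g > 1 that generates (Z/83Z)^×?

φ(83) = 83 − 1 = 82 = 2 · 41.
g is a primitive root iff g^(82/q) ≢ 1 (mod 83) for each prime q ∈ {2, 41}.
g = 2: 2^41 ≡ 82; 2^2 ≡ 4 — none is 1, so 2 is a primitive root.
Hence the least primitive root of 83 is 2.

2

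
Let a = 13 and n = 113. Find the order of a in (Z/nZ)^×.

ord(13) | φ(113) = 113 − 1 = 112 = 2^4 · 7.
Divisors of 112: 1, 2, 4, 7, 8, 14, 16, 28, 56, 112.
Compute 13^d (mod 113) for the divisors d until we hit 1:
13^1 ≡ 13 (mod 113)
13^2 ≡ 56 (mod 113)
13^4 ≡ 85 (mod 113)
13^7 ≡ 69 (mod 113)
13^8 ≡ 106 (mod 113)
13^14 ≡ 15 (mod 113)
13^16 ≡ 49 (mod 113)
13^28 ≡ 112 (mod 113)
13^56 ≡ 1 (mod 113) ✓
So ord_113(13) = 56.

56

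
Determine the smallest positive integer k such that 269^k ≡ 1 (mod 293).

The order of 269 must divide φ(293) = 293 − 1 = 292 = 2^2 · 73.
Divisors of 292: 1, 2, 4, 73, 146, 292.
Evaluate successive powers at the divisors of 292:
269^1 ≡ 269
269^2 ≡ 283
269^4 ≡ 100
269^73 ≡ 292
269^146 ≡ 1
Therefore the multiplicative order of 269 modulo 293 is 146.

146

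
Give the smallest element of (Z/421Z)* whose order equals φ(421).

φ(421) = 421 − 1 = 420 = 2^2 · 3 · 5 · 7.
Test candidates g = 2, 3, … against the prime factors q ∈ {2, 3, 5, 7} of φ(421): g is a generator iff g^(420/q) ≢ 1 for every such q.
g = 2: 2^210 ≡ 420; 2^140 ≡ 400; 2^84 ≡ 279; 2^60 ≡ 370 — none is 1, so 2 is a primitive root.
So 2 is the smallest generator of (Z/421Z)^×.

2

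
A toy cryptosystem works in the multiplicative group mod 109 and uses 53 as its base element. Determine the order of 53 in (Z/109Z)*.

108

ord(53) | φ(109) = 109 − 1 = 108 = 2^2 · 3^3.
Divisors of 108: 1, 2, 3, 4, 6, 9, 12, 18, 27, 36, 54, 108.
Check 53^d mod 109 for each divisor in increasing order:
53^1 ≡ 53 (mod 109)
53^2 ≡ 84 (mod 109)
53^3 ≡ 92 (mod 109)
53^4 ≡ 80 (mod 109)
53^6 ≡ 71 (mod 109)
53^9 ≡ 101 (mod 109)
53^12 ≡ 27 (mod 109)
53^18 ≡ 64 (mod 109)
53^27 ≡ 33 (mod 109)
53^36 ≡ 63 (mod 109)
53^54 ≡ 108 (mod 109)
53^108 ≡ 1 (mod 109) ✓
Therefore the multiplicative order of 53 modulo 109 is 108.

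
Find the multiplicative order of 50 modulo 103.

51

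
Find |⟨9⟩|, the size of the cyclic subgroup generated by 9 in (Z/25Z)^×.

10

Since 9 ∈ (Z/25Z)^×, its order divides φ(25) = φ(5^2) = 5·(5−1) = 20 = 2^2 · 5.
Divisors of 20: 1, 2, 4, 5, 10, 20.
Compute 9^d (mod 25) for the divisors d until we hit 1:
9^1 ≡ 9 (mod 25)
9^2 ≡ 6 (mod 25)
9^4 ≡ 11 (mod 25)
9^5 ≡ 24 (mod 25)
9^10 ≡ 1 (mod 25) ✓
Hence ord(9) = 10.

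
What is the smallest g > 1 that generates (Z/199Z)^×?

φ(199) = 199 − 1 = 198 = 2 · 3^2 · 11.
g is a primitive root iff g^(198/q) ≢ 1 (mod 199) for each prime q ∈ {2, 3, 11}.
g = 2: 2^99 ≡ 1 — hits 1, so not a primitive root.
g = 3: 3^99 ≡ 198; 3^66 ≡ 106; 3^18 ≡ 125 — none is 1, so 3 is a primitive root.
So 3 is the smallest generator of (Z/199Z)^×.

3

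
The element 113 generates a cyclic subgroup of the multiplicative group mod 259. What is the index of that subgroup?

6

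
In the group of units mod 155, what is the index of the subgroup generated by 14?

The order of 14 must divide φ(155) = φ(5·31) = (5−1)·(31−1) = 4·30 = 120 = 2^3 · 3 · 5.
Divisors of 120: 1, 2, 3, 4, 5, 6, 8, 10, 12, 15, 20, 24, 30, 40, 60, 120.
Evaluate successive powers at the divisors of 120:
14^1 ≡ 14 (mod 155)
14^2 ≡ 41 (mod 155)
14^3 ≡ 109 (mod 155)
14^4 ≡ 131 (mod 155)
14^5 ≡ 129 (mod 155)
14^6 ≡ 101 (mod 155)
14^8 ≡ 111 (mod 155)
14^10 ≡ 56 (mod 155)
14^12 ≡ 126 (mod 155)
14^15 ≡ 94 (mod 155)
14^20 ≡ 36 (mod 155)
14^24 ≡ 66 (mod 155)
14^30 ≡ 1 (mod 155) ✓
Thus |⟨14⟩| = ord(14) = 30.
[(Z/155Z)^× : ⟨14⟩] = 120/30 = 4.

4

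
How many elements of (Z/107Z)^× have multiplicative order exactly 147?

φ(107) = 107 − 1 = 106 = 2 · 53.
Since (Z/107Z)^× is cyclic of order 106, the number of elements of order d is φ(d) when d | 106 and 0 otherwise.
Here 106 is not a multiple of 147, so there are no elements of order 147.

0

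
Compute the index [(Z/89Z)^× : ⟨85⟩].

ord(85) | φ(89) = 89 − 1 = 88 = 2^3 · 11.
Divisors of 88: 1, 2, 4, 8, 11, 22, 44, 88.
Test each divisor d:
85^1 ≡ 85 (mod 89)
85^2 ≡ 16 (mod 89)
85^4 ≡ 78 (mod 89)
85^8 ≡ 32 (mod 89)
85^11 ≡ 88 (mod 89)
85^22 ≡ 1 (mod 89) ✓
So ord_89(85) = 22, hence |⟨85⟩| = 22.
[(Z/89Z)^× : ⟨85⟩] = 88/22 = 4.

4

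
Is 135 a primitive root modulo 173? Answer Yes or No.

φ(173) = 173 − 1 = 172 = 2^2 · 43.
It suffices to check that the order of 135 is not a proper divisor of 172: compute 135^(172/q) for q ∈ {2, 43}.
135^86 ≡ 1 (mod 173)  [q = 2: ≡ 1 ✗]
135^4 ≡ 140 (mod 173)  [q = 43: ≢ 1 ✓]
135^86 ≡ 1 shows ord(135) | 86, strictly less than φ(173); not a primitive root.

No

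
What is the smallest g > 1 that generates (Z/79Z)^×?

3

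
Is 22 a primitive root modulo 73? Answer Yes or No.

φ(73) = 73 − 1 = 72 = 2^3 · 3^2.
An element g generates (Z/73Z)^× iff g^(72/q) ≢ 1 (mod 73) for each prime q ∈ {2, 3}.
22^36 ≡ 72 (mod 73)  [q = 2: ≢ 1 ✓]
22^24 ≡ 1 (mod 73)  [q = 3: ≡ 1 ✗]
22^24 ≡ 1 shows ord(22) | 24, strictly less than φ(73); not a primitive root.

No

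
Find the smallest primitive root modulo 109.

6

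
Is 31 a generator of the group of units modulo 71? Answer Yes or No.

φ(71) = 71 − 1 = 70 = 2 · 5 · 7.
An element g generates (Z/71Z)^× iff g^(70/q) ≢ 1 (mod 71) for each prime q ∈ {2, 5, 7}.
31^35 ≡ 70 (mod 71)  [q = 2: ≢ 1 ✓]
31^14 ≡ 54 (mod 71)  [q = 5: ≢ 1 ✓]
31^10 ≡ 20 (mod 71)  [q = 7: ≢ 1 ✓]
None equal 1, so ord_71(31) = 70: 31 is a primitive root.

Yes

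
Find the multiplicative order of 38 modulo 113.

Since 38 ∈ (Z/113Z)^×, its order divides φ(113) = 113 − 1 = 112 = 2^4 · 7.
Divisors of 112: 1, 2, 4, 7, 8, 14, 16, 28, 56, 112.
Evaluate successive powers at the divisors of 112:
38^1 ≡ 38 (mod 113)
38^2 ≡ 88 (mod 113)
38^4 ≡ 60 (mod 113)
38^7 ≡ 65 (mod 113)
38^8 ≡ 97 (mod 113)
38^14 ≡ 44 (mod 113)
38^16 ≡ 30 (mod 113)
38^28 ≡ 15 (mod 113)
38^56 ≡ 112 (mod 113)
38^112 ≡ 1 (mod 113) ✓
The smallest such exponent is 112, so the order of 38 is 112.

112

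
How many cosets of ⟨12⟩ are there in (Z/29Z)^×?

7

ord(12) | φ(29) = 29 − 1 = 28 = 2^2 · 7.
Divisors of 28: 1, 2, 4, 7, 14, 28.
Check 12^d mod 29 for each divisor in increasing order:
12^1 ≡ 12 (mod 29)
12^2 ≡ 28 (mod 29)
12^4 ≡ 1 (mod 29) ✓
The order of 12 is 4, so the subgroup it generates has 4 elements.
Index = |(Z/29Z)^×| / |⟨12⟩| = 28 / 4 = 7.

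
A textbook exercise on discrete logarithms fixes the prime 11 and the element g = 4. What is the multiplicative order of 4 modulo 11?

ord(4) | φ(11) = 11 − 1 = 10 = 2 · 5.
Divisors of 10: 1, 2, 5, 10.
Test each divisor d:
4^1 ≡ 4 (mod 11)
4^2 ≡ 5 (mod 11)
4^5 ≡ 1 (mod 11) ✓
Therefore the multiplicative order of 4 modulo 11 is 5.

5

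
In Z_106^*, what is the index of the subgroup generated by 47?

The order of 47 must divide φ(106) = φ(2)·φ(53) = 1·52 = 52 = 2^2 · 13.
Divisors of 52: 1, 2, 4, 13, 26, 52.
Compute 47^d (mod 106) for the divisors d until we hit 1:
47^1 ≡ 47
47^2 ≡ 89
47^4 ≡ 77
47^13 ≡ 1
So ord_106(47) = 13, hence |⟨47⟩| = 13.
Index = |(Z/106Z)^×| / |⟨47⟩| = 52 / 13 = 4.

4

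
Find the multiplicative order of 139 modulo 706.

Since 139 ∈ (Z/706Z)^×, its order divides φ(706) = φ(2)·φ(353) = 1·352 = 352 = 2^5 · 11.
Divisors of 352: 1, 2, 4, 8, 11, 16, 22, 32, 44, 88, 176, 352.
Evaluate successive powers at the divisors of 352:
139^1 ≡ 139
139^2 ≡ 259
139^4 ≡ 11
139^8 ≡ 121
139^11 ≡ 101
139^16 ≡ 521
139^22 ≡ 317
139^32 ≡ 337
139^44 ≡ 237
139^88 ≡ 395
139^176 ≡ 705
139^352 ≡ 1
Therefore the multiplicative order of 139 modulo 706 is 352.

352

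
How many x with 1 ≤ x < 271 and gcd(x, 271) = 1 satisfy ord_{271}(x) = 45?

φ(271) = 271 − 1 = 270 = 2 · 3^3 · 5.
Since (Z/271Z)^× is cyclic of order 270, the number of elements of order d is φ(d) when d | 270 and 0 otherwise.
45 = 3^2 · 5 divides 270, and φ(45) = 24.

24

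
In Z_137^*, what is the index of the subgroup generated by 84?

1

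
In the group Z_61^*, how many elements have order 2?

1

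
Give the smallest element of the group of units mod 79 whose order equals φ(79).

φ(79) = 79 − 1 = 78 = 2 · 3 · 13.
Test candidates g = 2, 3, … against the prime factors q ∈ {2, 3, 13} of φ(79): g is a generator iff g^(78/q) ≢ 1 for every such q.
g = 2: 2^39 ≡ 1 — hits 1, so not a primitive root.
g = 3: 3^39 ≡ 78; 3^26 ≡ 23; 3^6 ≡ 18 — none is 1, so 3 is a primitive root.
So 3 is the smallest generator of (Z/79Z)^×.

3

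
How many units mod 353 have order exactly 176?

80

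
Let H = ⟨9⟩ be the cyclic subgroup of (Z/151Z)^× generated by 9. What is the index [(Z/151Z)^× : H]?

Since 9 ∈ (Z/151Z)^×, its order divides φ(151) = 151 − 1 = 150 = 2 · 3 · 5^2.
Divisors of 150: 1, 2, 3, 5, 6, 10, 15, 25, 30, 50, 75, 150.
Compute 9^d (mod 151) for the divisors d until we hit 1:
9^1 ≡ 9
9^2 ≡ 81
9^3 ≡ 125
9^5 ≡ 8
9^6 ≡ 72
9^10 ≡ 64
9^15 ≡ 59
9^25 ≡ 1
Thus |⟨9⟩| = ord(9) = 25.
Index = |(Z/151Z)^×| / |⟨9⟩| = 150 / 25 = 6.

6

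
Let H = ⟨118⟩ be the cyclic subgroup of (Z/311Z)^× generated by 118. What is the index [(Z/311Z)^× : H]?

1

ord(118) | φ(311) = 311 − 1 = 310 = 2 · 5 · 31.
Divisors of 310: 1, 2, 5, 10, 31, 62, 155, 310.
Compute 118^d (mod 311) for the divisors d until we hit 1:
118^1 ≡ 118
118^2 ≡ 240
118^5 ≡ 206
118^10 ≡ 140
118^31 ≡ 259
118^62 ≡ 216
118^155 ≡ 310
118^310 ≡ 1
Thus |⟨118⟩| = ord(118) = 310.
[(Z/311Z)^× : ⟨118⟩] = 310/310 = 1.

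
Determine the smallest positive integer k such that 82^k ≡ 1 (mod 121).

55

The order of 82 must divide φ(121) = φ(11^2) = 11·(11−1) = 110 = 2 · 5 · 11.
Divisors of 110: 1, 2, 5, 10, 11, 22, 55, 110.
Compute 82^d (mod 121) for the divisors d until we hit 1:
82^1 ≡ 82
82^2 ≡ 69
82^5 ≡ 56
82^10 ≡ 111
82^11 ≡ 27
82^22 ≡ 3
82^55 ≡ 1
Therefore the multiplicative order of 82 modulo 121 is 55.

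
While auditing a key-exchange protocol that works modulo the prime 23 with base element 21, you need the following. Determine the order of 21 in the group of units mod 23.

22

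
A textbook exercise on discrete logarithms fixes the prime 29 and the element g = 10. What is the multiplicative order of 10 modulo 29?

By Lagrange's theorem, ord_29(10) divides φ(29) = 29 − 1 = 28 = 2^2 · 7.
Divisors of 28: 1, 2, 4, 7, 14, 28.
Check 10^d mod 29 for each divisor in increasing order:
10^1 ≡ 10 (mod 29)
10^2 ≡ 13 (mod 29)
10^4 ≡ 24 (mod 29)
10^7 ≡ 17 (mod 29)
10^14 ≡ 28 (mod 29)
10^28 ≡ 1 (mod 29) ✓
The smallest such exponent is 28, so the order of 10 is 28.

28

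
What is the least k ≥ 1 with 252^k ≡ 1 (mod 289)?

By Lagrange's theorem, ord_289(252) divides φ(289) = φ(17^2) = 17·(17−1) = 272 = 2^4 · 17.
Divisors of 272: 1, 2, 4, 8, 16, 17, 34, 68, 136, 272.
Evaluate successive powers at the divisors of 272:
252^1 ≡ 252 (mod 289)
252^2 ≡ 213 (mod 289)
252^4 ≡ 285 (mod 289)
252^8 ≡ 16 (mod 289)
252^16 ≡ 256 (mod 289)
252^17 ≡ 65 (mod 289)
252^34 ≡ 179 (mod 289)
252^68 ≡ 251 (mod 289)
252^136 ≡ 288 (mod 289)
252^272 ≡ 1 (mod 289) ✓
Therefore the multiplicative order of 252 modulo 289 is 272.

272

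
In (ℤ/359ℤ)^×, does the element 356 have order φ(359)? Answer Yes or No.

Yes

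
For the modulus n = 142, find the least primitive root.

7

φ(142) = φ(2)·φ(71) = 1·70 = 70 = 2 · 5 · 7.
Test candidates g = 2, 3, … against the prime factors q ∈ {2, 5, 7} of φ(142): g is a generator iff g^(70/q) ≢ 1 for every such q.
g = 2: gcd(2, 142) = 2 > 1, not a unit — skip.
g = 3: 3^35 ≡ 1 — hits 1, so not a primitive root.
g = 4: gcd(4, 142) = 2 > 1, not a unit — skip.
g = 5: 5^35 ≡ 1 — hits 1, so not a primitive root.
g = 6: gcd(6, 142) = 2 > 1, not a unit — skip.
g = 7: 7^35 ≡ 141; 7^14 ≡ 125; 7^10 ≡ 45 — none is 1, so 7 is a primitive root.
So 7 is the smallest generator of (Z/142Z)^×.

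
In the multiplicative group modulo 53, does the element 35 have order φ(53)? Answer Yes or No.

φ(53) = 53 − 1 = 52 = 2^2 · 13.
An element g generates (Z/53Z)^× iff g^(52/q) ≢ 1 (mod 53) for each prime q ∈ {2, 13}.
35^26 ≡ 52 (mod 53)  [q = 2: ≢ 1 ✓]
35^4 ≡ 36 (mod 53)  [q = 13: ≢ 1 ✓]
Every test exponent gives a nontrivial residue, hence 35 generates the full group.

Yes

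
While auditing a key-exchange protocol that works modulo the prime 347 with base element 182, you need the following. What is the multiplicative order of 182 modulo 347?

173

Since 182 ∈ (Z/347Z)^×, its order divides φ(347) = 347 − 1 = 346 = 2 · 173.
Divisors of 346: 1, 2, 173, 346.
Test each divisor d:
182^1 ≡ 182 (mod 347)
182^2 ≡ 159 (mod 347)
182^173 ≡ 1 (mod 347) ✓
Hence ord(182) = 173.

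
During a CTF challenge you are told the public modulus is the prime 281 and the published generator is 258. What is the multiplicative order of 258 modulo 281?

280

ord(258) | φ(281) = 281 − 1 = 280 = 2^3 · 5 · 7.
Divisors of 280: 1, 2, 4, 5, 7, 8, 10, 14, 20, 28, 35, 40, 56, 70, 140, 280.
Compute 258^d (mod 281) for the divisors d until we hit 1:
258^1 ≡ 258 (mod 281)
258^2 ≡ 248 (mod 281)
258^4 ≡ 246 (mod 281)
258^5 ≡ 243 (mod 281)
258^7 ≡ 130 (mod 281)
258^8 ≡ 101 (mod 281)
258^10 ≡ 39 (mod 281)
258^14 ≡ 40 (mod 281)
258^20 ≡ 116 (mod 281)
258^28 ≡ 195 (mod 281)
258^35 ≡ 60 (mod 281)
258^40 ≡ 249 (mod 281)
258^56 ≡ 90 (mod 281)
258^70 ≡ 228 (mod 281)
258^140 ≡ 280 (mod 281)
258^280 ≡ 1 (mod 281) ✓
So ord_281(258) = 280.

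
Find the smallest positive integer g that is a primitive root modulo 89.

φ(89) = 89 − 1 = 88 = 2^3 · 11.
Test candidates g = 2, 3, … against the prime factors q ∈ {2, 11} of φ(89): g is a generator iff g^(88/q) ≢ 1 for every such q.
g = 2: 2^44 ≡ 1 — hits 1, so not a primitive root.
g = 3: 3^44 ≡ 88; 3^8 ≡ 64 — none is 1, so 3 is a primitive root.
So 3 is the smallest generator of (Z/89Z)^×.

3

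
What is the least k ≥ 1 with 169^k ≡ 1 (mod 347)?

173

The order of 169 must divide φ(347) = 347 − 1 = 346 = 2 · 173.
Divisors of 346: 1, 2, 173, 346.
Check 169^d mod 347 for each divisor in increasing order:
169^1 ≡ 169 (mod 347)
169^2 ≡ 107 (mod 347)
169^173 ≡ 1 (mod 347) ✓
Therefore the multiplicative order of 169 modulo 347 is 173.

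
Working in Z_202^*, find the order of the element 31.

Since 31 ∈ (Z/202Z)^×, its order divides φ(202) = φ(2)·φ(101) = 1·100 = 100 = 2^2 · 5^2.
Divisors of 100: 1, 2, 4, 5, 10, 20, 25, 50, 100.
Check 31^d mod 202 for each divisor in increasing order:
31^1 ≡ 31 (mod 202)
31^2 ≡ 153 (mod 202)
31^4 ≡ 179 (mod 202)
31^5 ≡ 95 (mod 202)
31^10 ≡ 137 (mod 202)
31^20 ≡ 185 (mod 202)
31^25 ≡ 1 (mod 202) ✓
Therefore the multiplicative order of 31 modulo 202 is 25.

25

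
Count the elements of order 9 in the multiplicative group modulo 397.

6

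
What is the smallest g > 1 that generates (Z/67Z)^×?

2

φ(67) = 67 − 1 = 66 = 2 · 3 · 11.
Test candidates g = 2, 3, … against the prime factors q ∈ {2, 3, 11} of φ(67): g is a generator iff g^(66/q) ≢ 1 for every such q.
g = 2: 2^33 ≡ 66; 2^22 ≡ 37; 2^6 ≡ 64 — none is 1, so 2 is a primitive root.
So 2 is the smallest generator of (Z/67Z)^×.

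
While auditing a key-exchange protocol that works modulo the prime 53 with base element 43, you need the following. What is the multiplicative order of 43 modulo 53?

26

ord(43) | φ(53) = 53 − 1 = 52 = 2^2 · 13.
Divisors of 52: 1, 2, 4, 13, 26, 52.
Evaluate successive powers at the divisors of 52:
43^1 ≡ 43 (mod 53)
43^2 ≡ 47 (mod 53)
43^4 ≡ 36 (mod 53)
43^13 ≡ 52 (mod 53)
43^26 ≡ 1 (mod 53) ✓
Hence ord(43) = 26.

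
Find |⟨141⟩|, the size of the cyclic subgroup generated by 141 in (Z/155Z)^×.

30

The order of 141 must divide φ(155) = φ(5·31) = (5−1)·(31−1) = 4·30 = 120 = 2^3 · 3 · 5.
Divisors of 120: 1, 2, 3, 4, 5, 6, 8, 10, 12, 15, 20, 24, 30, 40, 60, 120.
Compute 141^d (mod 155) for the divisors d until we hit 1:
141^1 ≡ 141 (mod 155)
141^2 ≡ 41 (mod 155)
141^3 ≡ 46 (mod 155)
141^4 ≡ 131 (mod 155)
141^5 ≡ 26 (mod 155)
141^6 ≡ 101 (mod 155)
141^8 ≡ 111 (mod 155)
141^10 ≡ 56 (mod 155)
141^12 ≡ 126 (mod 155)
141^15 ≡ 61 (mod 155)
141^20 ≡ 36 (mod 155)
141^24 ≡ 66 (mod 155)
141^30 ≡ 1 (mod 155) ✓
Therefore the multiplicative order of 141 modulo 155 is 30.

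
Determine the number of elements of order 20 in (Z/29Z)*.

0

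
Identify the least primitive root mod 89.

φ(89) = 89 − 1 = 88 = 2^3 · 11.
g is a primitive root iff g^(88/q) ≢ 1 (mod 89) for each prime q ∈ {2, 11}.
g = 2: 2^44 ≡ 1 — hits 1, so not a primitive root.
g = 3: 3^44 ≡ 88; 3^8 ≡ 64 — none is 1, so 3 is a primitive root.
So 3 is the smallest generator of (Z/89Z)^×.

3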